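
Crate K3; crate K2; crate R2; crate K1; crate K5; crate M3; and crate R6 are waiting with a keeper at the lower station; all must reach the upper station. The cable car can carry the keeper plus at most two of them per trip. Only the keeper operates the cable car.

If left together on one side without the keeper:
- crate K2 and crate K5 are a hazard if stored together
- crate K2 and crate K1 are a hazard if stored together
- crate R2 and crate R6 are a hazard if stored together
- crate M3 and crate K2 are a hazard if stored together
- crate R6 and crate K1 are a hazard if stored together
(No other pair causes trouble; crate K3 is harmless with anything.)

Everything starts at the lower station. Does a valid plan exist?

Yes

1. Keeper goes to the upper station with crate K2 and crate R6.  [the lower station: crate K1, crate K3, crate K5, crate M3, crate R2 | the upper station: crate K2, crate R6]
2. Keeper goes back to the lower station alone.  [the lower station: crate K1, crate K3, crate K5, crate M3, crate R2 | the upper station: crate K2, crate R6]
3. Keeper goes to the upper station with crate K3.  [the lower station: crate K1, crate K5, crate M3, crate R2 | the upper station: crate K2, crate K3, crate R6]
4. Keeper goes back to the lower station alone.  [the lower station: crate K1, crate K5, crate M3, crate R2 | the upper station: crate K2, crate K3, crate R6]
5. Keeper goes to the upper station with crate K1 and crate R2.  [the lower station: crate K5, crate M3 | the upper station: crate K1, crate K2, crate K3, crate R2, crate R6]
6. Keeper goes back to the lower station with crate K2 and crate R6.  [the lower station: crate K2, crate K5, crate M3, crate R6 | the upper station: crate K1, crate K3, crate R2]
7. Keeper goes to the upper station with crate K5 and crate M3.  [the lower station: crate K2, crate R6 | the upper station: crate K1, crate K3, crate K5, crate M3, crate R2]
8. Keeper goes back to the lower station alone.  [the lower station: crate K2, crate R6 | the upper station: crate K1, crate K3, crate K5, crate M3, crate R2]
9. Keeper goes to the upper station with crate K2 and crate R6.  [the lower station: — | the upper station: crate K1, crate K2, crate K3, crate K5, crate M3, crate R2, crate R6]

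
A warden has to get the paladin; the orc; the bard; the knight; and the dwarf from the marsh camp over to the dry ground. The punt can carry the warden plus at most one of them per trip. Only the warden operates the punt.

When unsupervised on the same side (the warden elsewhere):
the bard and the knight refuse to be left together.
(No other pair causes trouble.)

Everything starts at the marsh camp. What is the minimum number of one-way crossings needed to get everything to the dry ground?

Counting alone: the warden can take at most 1 across per trip to the dry ground, so moving all 5 needs at least 5 loaded trips out, with a return between consecutive ones — at least 9 crossings.
The plan below uses exactly 9 crossings, so it is optimal:
1. Warden goes to the dry ground with the bard.  [the marsh camp: the dwarf, the knight, the orc, the paladin | the dry ground: the bard]
2. Warden goes back to the marsh camp alone.  [the marsh camp: the dwarf, the knight, the orc, the paladin | the dry ground: the bard]
3. Warden goes to the dry ground with the paladin.  [the marsh camp: the dwarf, the knight, the orc | the dry ground: the bard, the paladin]
4. Warden goes back to the marsh camp alone.  [the marsh camp: the dwarf, the knight, the orc | the dry ground: the bard, the paladin]
5. Warden goes to the dry ground with the orc.  [the marsh camp: the dwarf, the knight | the dry ground: the bard, the orc, the paladin]
6. Warden goes back to the marsh camp alone.  [the marsh camp: the dwarf, the knight | the dry ground: the bard, the orc, the paladin]
7. Warden goes to the dry ground with the dwarf.  [the marsh camp: the knight | the dry ground: the bard, the dwarf, the orc, the paladin]
8. Warden goes back to the marsh camp alone.  [the marsh camp: the knight | the dry ground: the bard, the dwarf, the orc, the paladin]
9. Warden goes to the dry ground with the knight.  [the marsh camp: — | the dry ground: the bard, the dwarf, the knight, the orc, the paladin]

9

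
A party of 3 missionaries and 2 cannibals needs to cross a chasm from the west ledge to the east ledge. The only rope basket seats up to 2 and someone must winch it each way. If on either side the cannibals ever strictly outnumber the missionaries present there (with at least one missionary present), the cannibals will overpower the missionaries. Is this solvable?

Yes

1. 2 cannibals → the east ledge.  (the west ledge: 3M 0C; the east ledge: 0M 2C)
2. 1 cannibal ← the west ledge.  (the west ledge: 3M 1C; the east ledge: 0M 1C)
3. 2 missionaries → the east ledge.  (the west ledge: 1M 1C; the east ledge: 2M 1C)
4. 1 missionary ← the west ledge.  (the west ledge: 2M 1C; the east ledge: 1M 1C)
5. 1 missionary and 1 cannibal → the east ledge.  (the west ledge: 1M 0C; the east ledge: 2M 2C)
6. 1 cannibal ← the west ledge.  (the west ledge: 1M 1C; the east ledge: 2M 1C)
7. 1 missionary and 1 cannibal → the east ledge.  (the west ledge: 0M 0C; the east ledge: 3M 2C)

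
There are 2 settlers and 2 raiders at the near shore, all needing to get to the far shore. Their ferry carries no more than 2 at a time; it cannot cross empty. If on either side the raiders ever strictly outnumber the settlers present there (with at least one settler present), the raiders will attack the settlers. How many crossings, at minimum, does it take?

Counting alone: each trip to the far shore takes at most 2 across and each return brings at least 1 back, so after t trips out (and t−1 returns) at most 2t − (t−1) of the 4 are across; that first reaches 4 at t = 3, so at least 5 crossings are needed.
The plan below uses exactly 5 crossings, so it is optimal:
1. 2 raiders → the far shore.  (the near shore: 2S 0R; the far shore: 0S 2R)
2. 1 raider ← the near shore.  (the near shore: 2S 1R; the far shore: 0S 1R)
3. 2 settlers → the far shore.  (the near shore: 0S 1R; the far shore: 2S 1R)
4. 1 raider ← the near shore.  (the near shore: 0S 2R; the far shore: 2S 0R)
5. 2 raiders → the far shore.  (the near shore: 0S 0R; the far shore: 2S 2R)

5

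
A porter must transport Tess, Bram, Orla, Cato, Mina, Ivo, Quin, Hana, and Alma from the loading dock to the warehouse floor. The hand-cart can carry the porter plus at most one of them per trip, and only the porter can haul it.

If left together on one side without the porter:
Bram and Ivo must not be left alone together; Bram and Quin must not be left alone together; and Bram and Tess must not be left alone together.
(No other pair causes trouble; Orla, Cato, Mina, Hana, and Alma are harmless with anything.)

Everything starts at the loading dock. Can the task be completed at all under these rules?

No

Following every safe sequence of crossings from the start, the most of the 9 that can be at the warehouse floor as the hand-cart arrives there on crossings 1, 3, 5, 7, 9, 11, 13 is 1, 2, 3, 4, 5, 6, 7 respectively; the best ever achieved is 7 of 9.
From crossing 15 on, no configuration arises that was not already reachable earlier: only 288 distinct safe configurations (who is on which side, and where the hand-cart is) can ever be reached, none of them has everyone across, and every continuation just revisits them. So no valid plan exists.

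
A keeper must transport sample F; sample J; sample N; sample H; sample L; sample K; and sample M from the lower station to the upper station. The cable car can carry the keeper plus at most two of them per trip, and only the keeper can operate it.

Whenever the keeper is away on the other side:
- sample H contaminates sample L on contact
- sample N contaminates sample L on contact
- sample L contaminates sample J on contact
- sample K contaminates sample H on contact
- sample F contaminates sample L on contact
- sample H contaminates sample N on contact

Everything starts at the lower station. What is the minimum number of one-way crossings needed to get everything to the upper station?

Counting alone: the keeper can take at most 2 across per trip to the upper station, so moving all 7 needs at least 4 loaded trips out, with a return between consecutive ones — at least 7 crossings.
The safety rule pushes this higher. Following every safe sequence of crossings, the most of the 7 that can be at the upper station as the cable car arrives there on crossings 7, 9 is 5, 6 respectively — never all 7.
So no plan with fewer than 11 crossings exists, and this one achieves 11:
1. Keeper goes to the upper station with sample H and sample L.  [the lower station: sample F, sample J, sample K, sample M, sample N | the upper station: sample H, sample L]
2. Keeper goes back to the lower station with sample H.  [the lower station: sample F, sample H, sample J, sample K, sample M, sample N | the upper station: sample L]
3. Keeper goes to the upper station with sample F and sample H.  [the lower station: sample J, sample K, sample M, sample N | the upper station: sample F, sample H, sample L]
4. Keeper goes back to the lower station with sample L.  [the lower station: sample J, sample K, sample L, sample M, sample N | the upper station: sample F, sample H]
5. Keeper goes to the upper station with sample J and sample N.  [the lower station: sample K, sample L, sample M | the upper station: sample F, sample H, sample J, sample N]
6. Keeper goes back to the lower station with sample N.  [the lower station: sample K, sample L, sample M, sample N | the upper station: sample F, sample H, sample J]
7. Keeper goes to the upper station with sample K and sample N.  [the lower station: sample L, sample M | the upper station: sample F, sample H, sample J, sample K, sample N]
8. Keeper goes back to the lower station with sample H.  [the lower station: sample H, sample L, sample M | the upper station: sample F, sample J, sample K, sample N]
9. Keeper goes to the upper station with sample H and sample M.  [the lower station: sample L | the upper station: sample F, sample H, sample J, sample K, sample M, sample N]
10. Keeper goes back to the lower station with sample H.  [the lower station: sample H, sample L | the upper station: sample F, sample J, sample K, sample M, sample N]
11. Keeper goes to the upper station with sample H and sample L.  [the lower station: — | the upper station: sample F, sample H, sample J, sample K, sample L, sample M, sample N]

11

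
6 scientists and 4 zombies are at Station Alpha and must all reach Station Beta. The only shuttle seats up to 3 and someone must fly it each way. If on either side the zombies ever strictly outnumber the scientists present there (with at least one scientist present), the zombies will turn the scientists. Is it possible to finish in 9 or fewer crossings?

Yes — this plan uses 9 crossings (≤ 9):
1. 2 zombies → Station Beta.  (Station Alpha: 6S 2Z; Station Beta: 0S 2Z)
2. 1 zombie ← Station Alpha.  (Station Alpha: 6S 3Z; Station Beta: 0S 1Z)
3. 3 zombies → Station Beta.  (Station Alpha: 6S 0Z; Station Beta: 0S 4Z)
4. 1 zombie ← Station Alpha.  (Station Alpha: 6S 1Z; Station Beta: 0S 3Z)
5. 3 scientists → Station Beta.  (Station Alpha: 3S 1Z; Station Beta: 3S 3Z)
6. 1 zombie ← Station Alpha.  (Station Alpha: 3S 2Z; Station Beta: 3S 2Z)
7. 1 scientist and 2 zombies → Station Beta.  (Station Alpha: 2S 0Z; Station Beta: 4S 4Z)
8. 1 zombie ← Station Alpha.  (Station Alpha: 2S 1Z; Station Beta: 4S 3Z)
9. 2 scientists and 1 zombie → Station Beta.  (Station Alpha: 0S 0Z; Station Beta: 6S 4Z)

Yes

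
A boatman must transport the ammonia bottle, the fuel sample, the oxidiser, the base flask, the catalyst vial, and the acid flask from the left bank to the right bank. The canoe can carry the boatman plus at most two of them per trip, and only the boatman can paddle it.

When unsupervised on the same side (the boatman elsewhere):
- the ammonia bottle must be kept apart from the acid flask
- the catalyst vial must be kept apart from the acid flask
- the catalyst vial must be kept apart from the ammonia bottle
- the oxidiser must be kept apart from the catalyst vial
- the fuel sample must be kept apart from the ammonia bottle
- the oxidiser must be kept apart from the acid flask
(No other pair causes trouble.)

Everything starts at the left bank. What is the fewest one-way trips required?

Whatever the first load, the items left behind include a forbidden pair without the boatman. No opening move is safe, so no plan exists.

impossible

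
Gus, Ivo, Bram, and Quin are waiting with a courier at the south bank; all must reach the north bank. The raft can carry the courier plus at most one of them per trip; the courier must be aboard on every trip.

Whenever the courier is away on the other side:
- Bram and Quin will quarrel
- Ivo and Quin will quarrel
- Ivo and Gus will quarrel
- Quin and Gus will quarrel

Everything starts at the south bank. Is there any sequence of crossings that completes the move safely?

Whatever the first load, the items left behind include a forbidden pair without the courier. No opening move is safe, so no plan exists.

No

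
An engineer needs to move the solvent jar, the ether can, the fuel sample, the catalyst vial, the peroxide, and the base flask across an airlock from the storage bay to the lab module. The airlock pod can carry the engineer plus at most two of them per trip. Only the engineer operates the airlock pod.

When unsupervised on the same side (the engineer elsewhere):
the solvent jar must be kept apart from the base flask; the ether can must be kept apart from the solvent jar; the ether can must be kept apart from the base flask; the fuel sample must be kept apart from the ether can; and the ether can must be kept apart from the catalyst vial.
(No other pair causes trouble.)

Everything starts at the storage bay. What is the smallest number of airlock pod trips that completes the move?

9

Counting alone: the engineer can take at most 2 across per trip to the lab module, so moving all 6 needs at least 3 loaded trips out, with a return between consecutive ones — at least 5 crossings.
The safety rule pushes this higher. Following every safe sequence of crossings, the most of the 6 that can be at the lab module as the airlock pod arrives there on crossings 5, 7 is 4, 5 respectively — never all 6.
So no plan with fewer than 9 crossings exists, and this one achieves 9:
1. Engineer goes to the lab module with the ether can and the solvent jar.  [the storage bay: the base flask, the catalyst vial, the fuel sample, the peroxide | the lab module: the ether can, the solvent jar]
2. Engineer goes back to the storage bay with the solvent jar.  [the storage bay: the base flask, the catalyst vial, the fuel sample, the peroxide, the solvent jar | the lab module: the ether can]
3. Engineer goes to the lab module with the fuel sample and the solvent jar.  [the storage bay: the base flask, the catalyst vial, the peroxide | the lab module: the ether can, the fuel sample, the solvent jar]
4. Engineer goes back to the storage bay with the ether can.  [the storage bay: the base flask, the catalyst vial, the ether can, the peroxide | the lab module: the fuel sample, the solvent jar]
5. Engineer goes to the lab module with the catalyst vial and the ether can.  [the storage bay: the base flask, the peroxide | the lab module: the catalyst vial, the ether can, the fuel sample, the solvent jar]
6. Engineer goes back to the storage bay with the ether can.  [the storage bay: the base flask, the ether can, the peroxide | the lab module: the catalyst vial, the fuel sample, the solvent jar]
7. Engineer goes to the lab module with the ether can and the peroxide.  [the storage bay: the base flask | the lab module: the catalyst vial, the ether can, the fuel sample, the peroxide, the solvent jar]
8. Engineer goes back to the storage bay with the ether can.  [the storage bay: the base flask, the ether can | the lab module: the catalyst vial, the fuel sample, the peroxide, the solvent jar]
9. Engineer goes to the lab module with the base flask and the ether can.  [the storage bay: — | the lab module: the base flask, the catalyst vial, the ether can, the fuel sample, the peroxide, the solvent jar]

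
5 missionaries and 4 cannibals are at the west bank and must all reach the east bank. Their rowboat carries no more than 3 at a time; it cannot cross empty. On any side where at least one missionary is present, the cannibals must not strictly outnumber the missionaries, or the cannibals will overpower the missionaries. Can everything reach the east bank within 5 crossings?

No

Counting alone: each trip to the east bank takes at most 3 across and each return brings at least 1 back, so after t trips out (and t−1 returns) at most 3t − (t−1) of the 9 are across; that first reaches 9 at t = 4, so at least 7 crossings are needed.
Since 5 < 7, 5 crossings cannot be enough. (The shortest complete plan in fact takes 7:)
1. 3 cannibals → the east bank.  (the west bank: 5M 1C; the east bank: 0M 3C)
2. 1 cannibal ← the west bank.  (the west bank: 5M 2C; the east bank: 0M 2C)
3. 3 missionaries → the east bank.  (the west bank: 2M 2C; the east bank: 3M 2C)
4. 1 missionary ← the west bank.  (the west bank: 3M 2C; the east bank: 2M 2C)
5. 2 missionaries and 1 cannibal → the east bank.  (the west bank: 1M 1C; the east bank: 4M 3C)
6. 1 missionary ← the west bank.  (the west bank: 2M 1C; the east bank: 3M 3C)
7. 2 missionaries and 1 cannibal → the east bank.  (the west bank: 0M 0C; the east bank: 5M 4C)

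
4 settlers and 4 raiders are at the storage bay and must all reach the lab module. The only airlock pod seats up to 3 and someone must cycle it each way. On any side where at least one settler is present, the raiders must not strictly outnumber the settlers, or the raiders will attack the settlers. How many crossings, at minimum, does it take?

9

Counting alone: each trip to the lab module takes at most 3 across and each return brings at least 1 back, so after t trips out (and t−1 returns) at most 3t − (t−1) of the 8 are across; that first reaches 8 at t = 4, so at least 7 crossings are needed.
The safety rule pushes this higher. Following every safe sequence of crossings, the most of the 8 that can be at the lab module as the airlock pod arrives there on crossing 7 is 7 — never all 8.
So no plan with fewer than 9 crossings exists, and this one achieves 9:
1. 2 raiders → the lab module.  (the storage bay: 4S 2R; the lab module: 0S 2R)
2. 1 raider ← the storage bay.  (the storage bay: 4S 3R; the lab module: 0S 1R)
3. 3 raiders → the lab module.  (the storage bay: 4S 0R; the lab module: 0S 4R)
4. 1 raider ← the storage bay.  (the storage bay: 4S 1R; the lab module: 0S 3R)
5. 3 settlers → the lab module.  (the storage bay: 1S 1R; the lab module: 3S 3R)
6. 1 settler and 1 raider ← the storage bay.  (the storage bay: 2S 2R; the lab module: 2S 2R)
7. 2 settlers → the lab module.  (the storage bay: 0S 2R; the lab module: 4S 2R)
8. 1 raider ← the storage bay.  (the storage bay: 0S 3R; the lab module: 4S 1R)
9. 3 raiders → the lab module.  (the storage bay: 0S 0R; the lab module: 4S 4R)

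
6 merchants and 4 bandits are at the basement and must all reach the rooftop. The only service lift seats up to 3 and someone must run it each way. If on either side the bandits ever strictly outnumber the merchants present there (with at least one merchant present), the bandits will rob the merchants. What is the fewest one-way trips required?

Counting alone: each trip to the rooftop takes at most 3 across and each return brings at least 1 back, so after t trips out (and t−1 returns) at most 3t − (t−1) of the 10 are across; that first reaches 10 at t = 5, so at least 9 crossings are needed.
The plan below uses exactly 9 crossings, so it is optimal:
1. 2 bandits → the rooftop.  (the basement: 6M 2B; the rooftop: 0M 2B)
2. 1 bandit ← the basement.  (the basement: 6M 3B; the rooftop: 0M 1B)
3. 3 bandits → the rooftop.  (the basement: 6M 0B; the rooftop: 0M 4B)
4. 1 bandit ← the basement.  (the basement: 6M 1B; the rooftop: 0M 3B)
5. 3 merchants → the rooftop.  (the basement: 3M 1B; the rooftop: 3M 3B)
6. 1 bandit ← the basement.  (the basement: 3M 2B; the rooftop: 3M 2B)
7. 1 merchant and 2 bandits → the rooftop.  (the basement: 2M 0B; the rooftop: 4M 4B)
8. 1 bandit ← the basement.  (the basement: 2M 1B; the rooftop: 4M 3B)
9. 2 merchants and 1 bandit → the rooftop.  (the basement: 0M 0B; the rooftop: 6M 4B)

9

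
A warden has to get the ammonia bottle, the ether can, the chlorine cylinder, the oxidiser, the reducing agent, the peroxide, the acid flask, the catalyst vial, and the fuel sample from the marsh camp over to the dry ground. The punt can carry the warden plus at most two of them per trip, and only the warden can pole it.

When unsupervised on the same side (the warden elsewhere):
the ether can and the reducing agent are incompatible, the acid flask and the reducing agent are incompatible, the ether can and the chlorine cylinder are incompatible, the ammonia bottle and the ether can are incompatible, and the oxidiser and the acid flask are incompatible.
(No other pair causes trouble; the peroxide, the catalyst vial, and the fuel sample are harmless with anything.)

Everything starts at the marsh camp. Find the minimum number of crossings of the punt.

11

Counting alone: the warden can take at most 2 across per trip to the dry ground, so moving all 9 needs at least 5 loaded trips out, with a return between consecutive ones — at least 9 crossings.
The safety rule pushes this higher. Following every safe sequence of crossings, the most of the 9 that can be at the dry ground as the punt arrives there on crossing 9 is 8 — never all 9.
So no plan with fewer than 11 crossings exists, and this one achieves 11:
1. Warden goes to the dry ground with the acid flask and the ether can.  [the marsh camp: the ammonia bottle, the catalyst vial, the chlorine cylinder, the fuel sample, the oxidiser, the peroxide, the reducing agent | the dry ground: the acid flask, the ether can]
2. Warden goes back to the marsh camp alone.  [the marsh camp: the ammonia bottle, the catalyst vial, the chlorine cylinder, the fuel sample, the oxidiser, the peroxide, the reducing agent | the dry ground: the acid flask, the ether can]
3. Warden goes to the dry ground with the ammonia bottle.  [the marsh camp: the catalyst vial, the chlorine cylinder, the fuel sample, the oxidiser, the peroxide, the reducing agent | the dry ground: the acid flask, the ammonia bottle, the ether can]
4. Warden goes back to the marsh camp with the ether can.  [the marsh camp: the catalyst vial, the chlorine cylinder, the ether can, the fuel sample, the oxidiser, the peroxide, the reducing agent | the dry ground: the acid flask, the ammonia bottle]
5. Warden goes to the dry ground with the chlorine cylinder and the reducing agent.  [the marsh camp: the catalyst vial, the ether can, the fuel sample, the oxidiser, the peroxide | the dry ground: the acid flask, the ammonia bottle, the chlorine cylinder, the reducing agent]
6. Warden goes back to the marsh camp with the acid flask.  [the marsh camp: the acid flask, the catalyst vial, the ether can, the fuel sample, the oxidiser, the peroxide | the dry ground: the ammonia bottle, the chlorine cylinder, the reducing agent]
7. Warden goes to the dry ground with the oxidiser and the peroxide.  [the marsh camp: the acid flask, the catalyst vial, the ether can, the fuel sample | the dry ground: the ammonia bottle, the chlorine cylinder, the oxidiser, the peroxide, the reducing agent]
8. Warden goes back to the marsh camp alone.  [the marsh camp: the acid flask, the catalyst vial, the ether can, the fuel sample | the dry ground: the ammonia bottle, the chlorine cylinder, the oxidiser, the peroxide, the reducing agent]
9. Warden goes to the dry ground with the catalyst vial and the fuel sample.  [the marsh camp: the acid flask, the ether can | the dry ground: the ammonia bottle, the catalyst vial, the chlorine cylinder, the fuel sample, the oxidiser, the peroxide, the reducing agent]
10. Warden goes back to the marsh camp alone.  [the marsh camp: the acid flask, the ether can | the dry ground: the ammonia bottle, the catalyst vial, the chlorine cylinder, the fuel sample, the oxidiser, the peroxide, the reducing agent]
11. Warden goes to the dry ground with the acid flask and the ether can.  [the marsh camp: — | the dry ground: the acid flask, the ammonia bottle, the catalyst vial, the chlorine cylinder, the ether can, the fuel sample, the oxidiser, the peroxide, the reducing agent]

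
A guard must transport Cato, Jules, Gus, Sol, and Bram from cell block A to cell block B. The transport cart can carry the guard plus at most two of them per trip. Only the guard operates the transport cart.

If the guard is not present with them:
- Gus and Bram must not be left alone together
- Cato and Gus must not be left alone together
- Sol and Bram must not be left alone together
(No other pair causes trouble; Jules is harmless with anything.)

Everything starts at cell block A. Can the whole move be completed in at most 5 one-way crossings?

Yes — this plan uses 5 crossings (≤ 5):
1. Guard goes to cell block B with Bram and Cato.  [cell block A: Gus, Jules, Sol | cell block B: Bram, Cato]
2. Guard goes back to cell block A alone.  [cell block A: Gus, Jules, Sol | cell block B: Bram, Cato]
3. Guard goes to cell block B with Jules.  [cell block A: Gus, Sol | cell block B: Bram, Cato, Jules]
4. Guard goes back to cell block A alone.  [cell block A: Gus, Sol | cell block B: Bram, Cato, Jules]
5. Guard goes to cell block B with Gus and Sol.  [cell block A: — | cell block B: Bram, Cato, Gus, Jules, Sol]

Yes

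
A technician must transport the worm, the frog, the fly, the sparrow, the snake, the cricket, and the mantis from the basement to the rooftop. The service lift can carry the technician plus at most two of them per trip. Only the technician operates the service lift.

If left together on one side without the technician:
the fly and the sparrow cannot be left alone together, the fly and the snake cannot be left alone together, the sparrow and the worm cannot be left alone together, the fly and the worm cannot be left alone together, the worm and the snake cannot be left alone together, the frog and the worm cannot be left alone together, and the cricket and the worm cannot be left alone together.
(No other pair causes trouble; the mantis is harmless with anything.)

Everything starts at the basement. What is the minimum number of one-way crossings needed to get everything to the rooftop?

11

Counting alone: the technician can take at most 2 across per trip to the rooftop, so moving all 7 needs at least 4 loaded trips out, with a return between consecutive ones — at least 7 crossings.
The safety rule pushes this higher. Following every safe sequence of crossings, the most of the 7 that can be at the rooftop as the service lift arrives there on crossings 7, 9 is 5, 6 respectively — never all 7.
So no plan with fewer than 11 crossings exists, and this one achieves 11:
1. Technician goes to the rooftop with the fly and the worm.  [the basement: the cricket, the frog, the mantis, the snake, the sparrow | the rooftop: the fly, the worm]
2. Technician goes back to the basement with the worm.  [the basement: the cricket, the frog, the mantis, the snake, the sparrow, the worm | the rooftop: the fly]
3. Technician goes to the rooftop with the frog and the worm.  [the basement: the cricket, the mantis, the snake, the sparrow | the rooftop: the fly, the frog, the worm]
4. Technician goes back to the basement with the worm.  [the basement: the cricket, the mantis, the snake, the sparrow, the worm | the rooftop: the fly, the frog]
5. Technician goes to the rooftop with the cricket and the worm.  [the basement: the mantis, the snake, the sparrow | the rooftop: the cricket, the fly, the frog, the worm]
6. Technician goes back to the basement with the worm.  [the basement: the mantis, the snake, the sparrow, the worm | the rooftop: the cricket, the fly, the frog]
7. Technician goes to the rooftop with the mantis and the worm.  [the basement: the snake, the sparrow | the rooftop: the cricket, the fly, the frog, the mantis, the worm]
8. Technician goes back to the basement with the worm.  [the basement: the snake, the sparrow, the worm | the rooftop: the cricket, the fly, the frog, the mantis]
9. Technician goes to the rooftop with the snake and the sparrow.  [the basement: the worm | the rooftop: the cricket, the fly, the frog, the mantis, the snake, the sparrow]
10. Technician goes back to the basement with the fly.  [the basement: the fly, the worm | the rooftop: the cricket, the frog, the mantis, the snake, the sparrow]
11. Technician goes to the rooftop with the fly and the worm.  [the basement: — | the rooftop: the cricket, the fly, the frog, the mantis, the snake, the sparrow, the worm]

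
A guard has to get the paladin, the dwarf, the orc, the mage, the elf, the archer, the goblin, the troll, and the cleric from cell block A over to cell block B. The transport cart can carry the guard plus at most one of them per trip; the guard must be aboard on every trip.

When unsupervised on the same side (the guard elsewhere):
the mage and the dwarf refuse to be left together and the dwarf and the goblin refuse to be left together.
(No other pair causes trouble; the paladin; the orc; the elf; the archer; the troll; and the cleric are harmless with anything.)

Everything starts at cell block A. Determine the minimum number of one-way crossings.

Counting alone: the guard can take at most 1 across per trip to cell block B, so moving all 9 needs at least 9 loaded trips out, with a return between consecutive ones — at least 17 crossings.
The safety rule pushes this higher. Following every safe sequence of crossings, the most of the 9 that can be at cell block B as the transport cart arrives there on crossing 17 is 8 — never all 9.
So no plan with fewer than 19 crossings exists, and this one achieves 19:
1. Guard goes to cell block B with the dwarf.
2. Guard goes back to cell block A alone.
3. Guard goes to cell block B with the paladin.
4. Guard goes back to cell block A alone.
5. Guard goes to cell block B with the orc.
6. Guard goes back to cell block A alone.
7. Guard goes to cell block B with the mage.
8. Guard goes back to cell block A with the dwarf.
9. Guard goes to cell block B with the goblin.
10. Guard goes back to cell block A alone.
11. Guard goes to cell block B with the elf.
12. Guard goes back to cell block A alone.
13. Guard goes to cell block B with the archer.
14. Guard goes back to cell block A alone.
15. Guard goes to cell block B with the troll.
16. Guard goes back to cell block A alone.
17. Guard goes to cell block B with the cleric.
18. Guard goes back to cell block A alone.
19. Guard goes to cell block B with the dwarf.

19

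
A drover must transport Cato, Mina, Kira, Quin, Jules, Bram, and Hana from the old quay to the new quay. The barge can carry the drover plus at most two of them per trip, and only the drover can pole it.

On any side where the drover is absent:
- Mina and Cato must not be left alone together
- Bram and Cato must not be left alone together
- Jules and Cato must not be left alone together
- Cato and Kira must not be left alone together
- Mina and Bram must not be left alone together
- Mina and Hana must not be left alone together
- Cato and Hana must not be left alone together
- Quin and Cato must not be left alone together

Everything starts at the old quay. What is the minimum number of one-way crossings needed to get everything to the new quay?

11

Counting alone: the drover can take at most 2 across per trip to the new quay, so moving all 7 needs at least 4 loaded trips out, with a return between consecutive ones — at least 7 crossings.
The safety rule pushes this higher. Following every safe sequence of crossings, the most of the 7 that can be at the new quay as the barge arrives there on crossings 7, 9 is 5, 6 respectively — never all 7.
So no plan with fewer than 11 crossings exists, and this one achieves 11:
1. Drover goes to the new quay with Cato and Mina.  [the old quay: Bram, Hana, Jules, Kira, Quin | the new quay: Cato, Mina]
2. Drover goes back to the old quay with Cato.  [the old quay: Bram, Cato, Hana, Jules, Kira, Quin | the new quay: Mina]
3. Drover goes to the new quay with Cato and Kira.  [the old quay: Bram, Hana, Jules, Quin | the new quay: Cato, Kira, Mina]
4. Drover goes back to the old quay with Cato.  [the old quay: Bram, Cato, Hana, Jules, Quin | the new quay: Kira, Mina]
5. Drover goes to the new quay with Cato and Quin.  [the old quay: Bram, Hana, Jules | the new quay: Cato, Kira, Mina, Quin]
6. Drover goes back to the old quay with Cato.  [the old quay: Bram, Cato, Hana, Jules | the new quay: Kira, Mina, Quin]
7. Drover goes to the new quay with Cato and Jules.  [the old quay: Bram, Hana | the new quay: Cato, Jules, Kira, Mina, Quin]
8. Drover goes back to the old quay with Cato.  [the old quay: Bram, Cato, Hana | the new quay: Jules, Kira, Mina, Quin]
9. Drover goes to the new quay with Bram and Hana.  [the old quay: Cato | the new quay: Bram, Hana, Jules, Kira, Mina, Quin]
10. Drover goes back to the old quay with Mina.  [the old quay: Cato, Mina | the new quay: Bram, Hana, Jules, Kira, Quin]
11. Drover goes to the new quay with Cato and Mina.  [the old quay: — | the new quay: Bram, Cato, Hana, Jules, Kira, Mina, Quin]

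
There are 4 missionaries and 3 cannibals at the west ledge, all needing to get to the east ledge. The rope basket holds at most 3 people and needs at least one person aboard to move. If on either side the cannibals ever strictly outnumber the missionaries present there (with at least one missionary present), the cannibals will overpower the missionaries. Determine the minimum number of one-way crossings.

5

Counting alone: each trip to the east ledge takes at most 3 across and each return brings at least 1 back, so after t trips out (and t−1 returns) at most 3t − (t−1) of the 7 are across; that first reaches 7 at t = 3, so at least 5 crossings are needed.
The plan below uses exactly 5 crossings, so it is optimal:
1. 3 cannibals → the east ledge.  (the west ledge: 4M 0C; the east ledge: 0M 3C)
2. 1 cannibal ← the west ledge.  (the west ledge: 4M 1C; the east ledge: 0M 2C)
3. 3 missionaries → the east ledge.  (the west ledge: 1M 1C; the east ledge: 3M 2C)
4. 1 missionary ← the west ledge.  (the west ledge: 2M 1C; the east ledge: 2M 2C)
5. 2 missionaries and 1 cannibal → the east ledge.  (the west ledge: 0M 0C; the east ledge: 4M 3C)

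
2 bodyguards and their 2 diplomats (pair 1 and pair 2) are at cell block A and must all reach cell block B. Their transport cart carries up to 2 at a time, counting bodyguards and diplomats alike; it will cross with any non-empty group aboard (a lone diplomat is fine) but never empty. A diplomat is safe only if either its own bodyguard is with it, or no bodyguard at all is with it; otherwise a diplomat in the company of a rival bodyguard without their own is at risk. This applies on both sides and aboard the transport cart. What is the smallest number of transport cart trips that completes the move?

5

Counting alone: each trip to cell block B takes at most 2 across and each return brings at least 1 back, so after t trips out (and t−1 returns) at most 2t − (t−1) of the 4 are across; that first reaches 4 at t = 3, so at least 5 crossings are needed.
The plan below uses exactly 5 crossings, so it is optimal:
1. bodyguard 1 and diplomat 1 cross → cell block B.
2. bodyguard 1 crosses ← cell block A.
3. bodyguard 1 and bodyguard 2 cross → cell block B.
4. bodyguard 2 crosses ← cell block A.
5. bodyguard 2 and diplomat 2 cross → cell block B.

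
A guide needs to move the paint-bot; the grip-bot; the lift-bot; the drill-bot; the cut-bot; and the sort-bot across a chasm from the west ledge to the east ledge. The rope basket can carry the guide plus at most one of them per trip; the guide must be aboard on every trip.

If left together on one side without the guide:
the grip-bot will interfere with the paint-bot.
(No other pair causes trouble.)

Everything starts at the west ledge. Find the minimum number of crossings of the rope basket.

11

Counting alone: the guide can take at most 1 across per trip to the east ledge, so moving all 6 needs at least 6 loaded trips out, with a return between consecutive ones — at least 11 crossings.
The plan below uses exactly 11 crossings, so it is optimal:
1. Guide goes to the east ledge with the paint-bot.  [the west ledge: the cut-bot, the drill-bot, the grip-bot, the lift-bot, the sort-bot | the east ledge: the paint-bot]
2. Guide goes back to the west ledge alone.  [the west ledge: the cut-bot, the drill-bot, the grip-bot, the lift-bot, the sort-bot | the east ledge: the paint-bot]
3. Guide goes to the east ledge with the lift-bot.  [the west ledge: the cut-bot, the drill-bot, the grip-bot, the sort-bot | the east ledge: the lift-bot, the paint-bot]
4. Guide goes back to the west ledge alone.  [the west ledge: the cut-bot, the drill-bot, the grip-bot, the sort-bot | the east ledge: the lift-bot, the paint-bot]
5. Guide goes to the east ledge with the drill-bot.  [the west ledge: the cut-bot, the grip-bot, the sort-bot | the east ledge: the drill-bot, the lift-bot, the paint-bot]
6. Guide goes back to the west ledge alone.  [the west ledge: the cut-bot, the grip-bot, the sort-bot | the east ledge: the drill-bot, the lift-bot, the paint-bot]
7. Guide goes to the east ledge with the cut-bot.  [the west ledge: the grip-bot, the sort-bot | the east ledge: the cut-bot, the drill-bot, the lift-bot, the paint-bot]
8. Guide goes back to the west ledge alone.  [the west ledge: the grip-bot, the sort-bot | the east ledge: the cut-bot, the drill-bot, the lift-bot, the paint-bot]
9. Guide goes to the east ledge with the sort-bot.  [the west ledge: the grip-bot | the east ledge: the cut-bot, the drill-bot, the lift-bot, the paint-bot, the sort-bot]
10. Guide goes back to the west ledge alone.  [the west ledge: the grip-bot | the east ledge: the cut-bot, the drill-bot, the lift-bot, the paint-bot, the sort-bot]
11. Guide goes to the east ledge with the grip-bot.  [the west ledge: — | the east ledge: the cut-bot, the drill-bot, the grip-bot, the lift-bot, the paint-bot, the sort-bot]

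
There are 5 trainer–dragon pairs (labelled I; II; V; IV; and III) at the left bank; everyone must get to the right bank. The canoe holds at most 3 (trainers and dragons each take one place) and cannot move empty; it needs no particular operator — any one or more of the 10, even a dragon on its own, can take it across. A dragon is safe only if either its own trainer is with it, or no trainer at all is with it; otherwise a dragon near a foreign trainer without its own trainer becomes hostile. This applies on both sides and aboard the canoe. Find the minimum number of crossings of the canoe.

11

Counting alone: each trip to the right bank takes at most 3 across and each return brings at least 1 back, so after t trips out (and t−1 returns) at most 3t − (t−1) of the 10 are across; that first reaches 10 at t = 5, so at least 9 crossings are needed.
The safety rule pushes this higher. Following every safe sequence of crossings, the most of the 10 that can be at the right bank as the canoe arrives there on crossing 9 is 9 — never all 10.
So no plan with fewer than 11 crossings exists, and this one achieves 11:
1. dragon I and trainer I cross → the right bank.
2. trainer I crosses ← the left bank.
3. dragon II, dragon IV, and dragon V cross → the right bank.
4. dragon I crosses ← the left bank.
5. trainer II, trainer IV, and trainer V cross → the right bank.
6. dragon II and trainer II cross ← the left bank.
7. trainer I, trainer II, and trainer III cross → the right bank.
8. dragon V crosses ← the left bank.
9. dragon I and dragon II cross → the right bank.
10. dragon I crosses ← the left bank.
11. dragon I, dragon III, and dragon V cross → the right bank.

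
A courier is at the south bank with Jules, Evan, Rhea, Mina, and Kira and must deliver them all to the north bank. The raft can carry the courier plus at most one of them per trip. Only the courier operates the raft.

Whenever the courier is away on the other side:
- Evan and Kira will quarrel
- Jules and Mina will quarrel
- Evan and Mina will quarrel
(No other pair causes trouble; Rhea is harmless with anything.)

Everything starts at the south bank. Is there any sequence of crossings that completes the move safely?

Whatever the first load, the items left behind include a forbidden pair without the courier. No opening move is safe, so no plan exists.

No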